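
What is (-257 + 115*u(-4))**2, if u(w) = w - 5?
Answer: 1669264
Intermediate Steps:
u(w) = -5 + w
(-257 + 115*u(-4))**2 = (-257 + 115*(-5 - 4))**2 = (-257 + 115*(-9))**2 = (-257 - 1035)**2 = (-1292)**2 = 1669264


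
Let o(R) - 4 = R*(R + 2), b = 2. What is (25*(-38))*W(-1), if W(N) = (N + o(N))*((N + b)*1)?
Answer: -1900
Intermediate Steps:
o(R) = 4 + R*(2 + R) (o(R) = 4 + R*(R + 2) = 4 + R*(2 + R))
W(N) = (2 + N)*(4 + N² + 3*N) (W(N) = (N + (4 + N² + 2*N))*((N + 2)*1) = (4 + N² + 3*N)*((2 + N)*1) = (4 + N² + 3*N)*(2 + N) = (2 + N)*(4 + N² + 3*N))
(25*(-38))*W(-1) = (25*(-38))*(8 + (-1)³ + 5*(-1)² + 10*(-1)) = -950*(8 - 1 + 5*1 - 10) = -950*(8 - 1 + 5 - 10) = -950*2 = -1900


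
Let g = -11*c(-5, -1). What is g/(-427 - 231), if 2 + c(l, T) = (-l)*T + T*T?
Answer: -33/329 ≈ -0.10030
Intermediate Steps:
c(l, T) = -2 + T² - T*l (c(l, T) = -2 + ((-l)*T + T*T) = -2 + (-T*l + T²) = -2 + (T² - T*l) = -2 + T² - T*l)
g = 66 (g = -11*(-2 + (-1)² - 1*(-1)*(-5)) = -11*(-2 + 1 - 5) = -11*(-6) = 66)
g/(-427 - 231) = 66/(-427 - 231) = 66/(-658) = 66*(-1/658) = -33/329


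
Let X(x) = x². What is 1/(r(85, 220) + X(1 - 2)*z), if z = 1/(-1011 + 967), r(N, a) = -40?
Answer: -44/1761 ≈ -0.024986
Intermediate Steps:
z = -1/44 (z = 1/(-44) = -1/44 ≈ -0.022727)
1/(r(85, 220) + X(1 - 2)*z) = 1/(-40 + (1 - 2)²*(-1/44)) = 1/(-40 + (-1)²*(-1/44)) = 1/(-40 + 1*(-1/44)) = 1/(-40 - 1/44) = 1/(-1761/44) = -44/1761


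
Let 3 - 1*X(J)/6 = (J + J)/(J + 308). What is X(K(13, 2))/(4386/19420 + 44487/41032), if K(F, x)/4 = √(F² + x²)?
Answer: 1754445640520/125181475049 - 15339197720*√173/125181475049 ≈ 12.404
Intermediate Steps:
K(F, x) = 4*√(F² + x²)
X(J) = 18 - 12*J/(308 + J) (X(J) = 18 - 6*(J + J)/(J + 308) = 18 - 6*2*J/(308 + J) = 18 - 12*J/(308 + J))
X(K(13, 2))/(4386/19420 + 44487/41032) = (6*(924 + 4*√(13² + 2²))/(308 + 4*√(13² + 2²)))/(4386/19420 + 44487/41032) = (6*(924 + 4*√(169 + 4))/(308 + 4*√(169 + 4)))/(4386*(1/19420) + 44487*(1/41032)) = (6*(924 + 4*√173)/(308 + 4*√173))/(2193/9710 + 44487/41032) = (6*(924 + 4*√173)/(308 + 4*√173))/(260975973/199210360) = (6*(924 + 4*√173)/(308 + 4*√173))*(199210360/260975973) = 398420720*(924 + 4*√173)/(86991991*(308 + 4*√173))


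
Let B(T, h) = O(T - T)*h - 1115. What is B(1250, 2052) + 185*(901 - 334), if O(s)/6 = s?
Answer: 103780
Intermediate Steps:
O(s) = 6*s
B(T, h) = -1115 (B(T, h) = (6*(T - T))*h - 1115 = (6*0)*h - 1115 = 0*h - 1115 = 0 - 1115 = -1115)
B(1250, 2052) + 185*(901 - 334) = -1115 + 185*(901 - 334) = -1115 + 185*567 = -1115 + 104895 = 103780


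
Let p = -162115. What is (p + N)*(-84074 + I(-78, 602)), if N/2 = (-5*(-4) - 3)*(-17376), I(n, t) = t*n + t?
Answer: 98199110772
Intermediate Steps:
I(n, t) = t + n*t (I(n, t) = n*t + t = t + n*t)
N = -590784 (N = 2*((-5*(-4) - 3)*(-17376)) = 2*((20 - 3)*(-17376)) = 2*(17*(-17376)) = 2*(-295392) = -590784)
(p + N)*(-84074 + I(-78, 602)) = (-162115 - 590784)*(-84074 + 602*(1 - 78)) = -752899*(-84074 + 602*(-77)) = -752899*(-84074 - 46354) = -752899*(-130428) = 98199110772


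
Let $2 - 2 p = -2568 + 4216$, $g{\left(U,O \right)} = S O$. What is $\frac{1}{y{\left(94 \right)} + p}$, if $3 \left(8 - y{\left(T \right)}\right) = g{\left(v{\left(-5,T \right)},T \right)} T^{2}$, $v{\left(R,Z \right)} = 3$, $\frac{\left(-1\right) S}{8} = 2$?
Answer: $\frac{3}{13286899} \approx 2.2579 \cdot 10^{-7}$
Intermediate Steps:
$S = -16$ ($S = \left(-8\right) 2 = -16$)
$g{\left(U,O \right)} = - 16 O$
$y{\left(T \right)} = 8 + \frac{16 T^{3}}{3}$ ($y{\left(T \right)} = 8 - \frac{- 16 T T^{2}}{3} = 8 - \frac{\left(-16\right) T^{3}}{3} = 8 + \frac{16 T^{3}}{3}$)
$p = -823$ ($p = 1 - \frac{-2568 + 4216}{2} = 1 - 824 = -823$)
$\frac{1}{y{\left(94 \right)} + p} = \frac{1}{\left(8 + \frac{16 \cdot 94^{3}}{3}\right) - 823} = \frac{1}{\left(8 + \frac{16}{3} \cdot 830584\right) - 823} = \frac{1}{\left(8 + \frac{13289344}{3}\right) - 823} = \frac{1}{\frac{13289368}{3} - 823} = \frac{1}{\frac{13286899}{3}} = \frac{3}{13286899}$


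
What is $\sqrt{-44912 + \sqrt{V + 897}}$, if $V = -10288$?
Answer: $\sqrt{-44912 + i \sqrt{9391}} \approx 0.229 + 211.92 i$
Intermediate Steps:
$\sqrt{-44912 + \sqrt{V + 897}} = \sqrt{-44912 + \sqrt{-10288 + 897}} = \sqrt{-44912 + \sqrt{-9391}} = \sqrt{-44912 + i \sqrt{9391}}$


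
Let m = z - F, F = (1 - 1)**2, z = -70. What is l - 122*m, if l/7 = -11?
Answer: 8463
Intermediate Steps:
l = -77 (l = 7*(-11) = -77)
F = 0 (F = 0**2 = 0)
m = -70 (m = -70 - 1*0 = -70 + 0 = -70)
l - 122*m = -77 - 122*(-70) = -77 + 8540 = 8463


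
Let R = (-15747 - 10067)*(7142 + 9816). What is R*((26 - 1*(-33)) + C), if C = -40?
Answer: -8317322428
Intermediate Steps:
R = -437753812 (R = -25814*16958 = -437753812)
R*((26 - 1*(-33)) + C) = -437753812*((26 - 1*(-33)) - 40) = -437753812*((26 + 33) - 40) = -437753812*(59 - 40) = -437753812*19 = -8317322428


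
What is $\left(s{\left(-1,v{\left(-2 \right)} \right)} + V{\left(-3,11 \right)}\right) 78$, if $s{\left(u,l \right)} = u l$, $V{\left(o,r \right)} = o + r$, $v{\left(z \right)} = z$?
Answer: $780$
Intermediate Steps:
$s{\left(u,l \right)} = l u$
$\left(s{\left(-1,v{\left(-2 \right)} \right)} + V{\left(-3,11 \right)}\right) 78 = \left(\left(-2\right) \left(-1\right) + \left(-3 + 11\right)\right) 78 = \left(2 + 8\right) 78 = 10 \cdot 78 = 780$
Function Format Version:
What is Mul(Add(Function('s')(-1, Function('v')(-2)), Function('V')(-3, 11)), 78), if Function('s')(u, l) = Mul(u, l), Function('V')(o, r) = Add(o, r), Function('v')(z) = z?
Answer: 780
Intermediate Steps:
Function('s')(u, l) = Mul(l, u)
Mul(Add(Function('s')(-1, Function('v')(-2)), Function('V')(-3, 11)), 78) = Mul(Add(Mul(-2, -1), Add(-3, 11)), 78) = Mul(Add(2, 8), 78) = Mul(10, 78) = 780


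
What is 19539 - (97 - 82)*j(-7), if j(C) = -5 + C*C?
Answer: 18879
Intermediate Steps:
j(C) = -5 + C²
19539 - (97 - 82)*j(-7) = 19539 - (97 - 82)*(-5 + (-7)²) = 19539 - 15*(-5 + 49) = 19539 - 15*44 = 19539 - 1*660 = 19539 - 660 = 18879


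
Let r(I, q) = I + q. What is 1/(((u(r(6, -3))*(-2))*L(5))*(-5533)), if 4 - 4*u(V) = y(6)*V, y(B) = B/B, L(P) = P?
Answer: 2/27665 ≈ 7.2293e-5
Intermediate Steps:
y(B) = 1
u(V) = 1 - V/4
1/(((u(r(6, -3))*(-2))*L(5))*(-5533)) = 1/((((1 - (6 - 3)/4)*(-2))*5)*(-5533)) = 1/((((1 - ¼*3)*(-2))*5)*(-5533)) = 1/((((1 - ¾)*(-2))*5)*(-5533)) = 1/((((¼)*(-2))*5)*(-5533)) = 1/(-½*5*(-5533)) = 1/(-5/2*(-5533)) = 1/(27665/2) = 2/27665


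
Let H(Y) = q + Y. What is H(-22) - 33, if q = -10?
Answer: -65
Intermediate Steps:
H(Y) = -10 + Y
H(-22) - 33 = (-10 - 22) - 33 = -32 - 33 = -65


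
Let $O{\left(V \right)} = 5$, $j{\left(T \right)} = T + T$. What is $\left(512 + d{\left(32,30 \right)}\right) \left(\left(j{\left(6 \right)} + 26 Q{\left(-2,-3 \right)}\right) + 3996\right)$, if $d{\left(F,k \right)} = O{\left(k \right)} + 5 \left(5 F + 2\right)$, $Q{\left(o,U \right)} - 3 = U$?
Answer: $5318616$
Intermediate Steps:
$j{\left(T \right)} = 2 T$
$Q{\left(o,U \right)} = 3 + U$
$d{\left(F,k \right)} = 15 + 25 F$ ($d{\left(F,k \right)} = 5 + 5 \left(5 F + 2\right) = 5 + 5 \left(2 + 5 F\right) = 5 + \left(10 + 25 F\right) = 15 + 25 F$)
$\left(512 + d{\left(32,30 \right)}\right) \left(\left(j{\left(6 \right)} + 26 Q{\left(-2,-3 \right)}\right) + 3996\right) = \left(512 + \left(15 + 25 \cdot 32\right)\right) \left(\left(2 \cdot 6 + 26 \left(3 - 3\right)\right) + 3996\right) = \left(512 + \left(15 + 800\right)\right) \left(\left(12 + 26 \cdot 0\right) + 3996\right) = \left(512 + 815\right) \left(\left(12 + 0\right) + 3996\right) = 1327 \left(12 + 3996\right) = 1327 \cdot 4008 = 5318616$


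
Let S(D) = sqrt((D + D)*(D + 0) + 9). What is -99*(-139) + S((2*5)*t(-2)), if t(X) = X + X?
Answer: 13761 + sqrt(3209) ≈ 13818.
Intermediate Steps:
t(X) = 2*X
S(D) = sqrt(9 + 2*D**2) (S(D) = sqrt((2*D)*D + 9) = sqrt(2*D**2 + 9) = sqrt(9 + 2*D**2))
-99*(-139) + S((2*5)*t(-2)) = -99*(-139) + sqrt(9 + 2*((2*5)*(2*(-2)))**2) = 13761 + sqrt(9 + 2*(10*(-4))**2) = 13761 + sqrt(9 + 2*(-40)**2) = 13761 + sqrt(9 + 2*1600) = 13761 + sqrt(9 + 3200) = 13761 + sqrt(3209)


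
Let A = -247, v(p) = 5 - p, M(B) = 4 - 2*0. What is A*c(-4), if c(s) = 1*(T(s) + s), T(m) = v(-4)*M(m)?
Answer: -7904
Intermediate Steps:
M(B) = 4 (M(B) = 4 + 0 = 4)
T(m) = 36 (T(m) = (5 - 1*(-4))*4 = (5 + 4)*4 = 9*4 = 36)
c(s) = 36 + s (c(s) = 1*(36 + s) = 36 + s)
A*c(-4) = -247*(36 - 4) = -247*32 = -7904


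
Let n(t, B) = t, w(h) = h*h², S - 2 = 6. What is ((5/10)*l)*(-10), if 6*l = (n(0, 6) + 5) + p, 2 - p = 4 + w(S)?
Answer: 2545/6 ≈ 424.17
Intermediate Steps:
S = 8 (S = 2 + 6 = 8)
w(h) = h³
p = -514 (p = 2 - (4 + 8³) = 2 - (4 + 512) = 2 - 1*516 = 2 - 516 = -514)
l = -509/6 (l = ((0 + 5) - 514)/6 = (5 - 514)/6 = (⅙)*(-509) = -509/6 ≈ -84.833)
((5/10)*l)*(-10) = ((5/10)*(-509/6))*(-10) = ((5*(⅒))*(-509/6))*(-10) = ((½)*(-509/6))*(-10) = -509/12*(-10) = 2545/6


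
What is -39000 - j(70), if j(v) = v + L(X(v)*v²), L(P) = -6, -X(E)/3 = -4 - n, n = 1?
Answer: -39064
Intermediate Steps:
X(E) = 15 (X(E) = -3*(-4 - 1*1) = -3*(-4 - 1) = -3*(-5) = 15)
j(v) = -6 + v (j(v) = v - 6 = -6 + v)
-39000 - j(70) = -39000 - (-6 + 70) = -39000 - 1*64 = -39000 - 64 = -39064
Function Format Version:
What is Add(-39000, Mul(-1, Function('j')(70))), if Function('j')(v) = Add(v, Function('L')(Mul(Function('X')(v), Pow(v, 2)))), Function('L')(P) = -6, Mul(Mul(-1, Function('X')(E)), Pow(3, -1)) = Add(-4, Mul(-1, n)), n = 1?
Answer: -39064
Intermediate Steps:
Function('X')(E) = 15 (Function('X')(E) = Mul(-3, Add(-4, Mul(-1, 1))) = Mul(-3, Add(-4, -1)) = Mul(-3, -5) = 15)
Function('j')(v) = Add(-6, v) (Function('j')(v) = Add(v, -6) = Add(-6, v))
Add(-39000, Mul(-1, Function('j')(70))) = Add(-39000, Mul(-1, Add(-6, 70))) = Add(-39000, Mul(-1, 64)) = Add(-39000, -64) = -39064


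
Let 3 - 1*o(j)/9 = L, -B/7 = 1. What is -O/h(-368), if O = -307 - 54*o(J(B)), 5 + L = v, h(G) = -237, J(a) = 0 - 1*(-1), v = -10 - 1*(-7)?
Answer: -5653/237 ≈ -23.852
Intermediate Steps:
B = -7 (B = -7*1 = -7)
v = -3 (v = -10 + 7 = -3)
J(a) = 1 (J(a) = 0 + 1 = 1)
L = -8 (L = -5 - 3 = -8)
o(j) = 99 (o(j) = 27 - 9*(-8) = 27 + 72 = 99)
O = -5653 (O = -307 - 54*99 = -307 - 5346 = -5653)
-O/h(-368) = -(-5653)/(-237) = -(-5653)*(-1)/237 = -1*5653/237 = -5653/237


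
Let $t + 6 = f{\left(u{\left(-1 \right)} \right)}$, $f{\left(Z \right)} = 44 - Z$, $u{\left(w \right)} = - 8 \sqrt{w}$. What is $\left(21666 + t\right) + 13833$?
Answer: $35537 + 8 i \approx 35537.0 + 8.0 i$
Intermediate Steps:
$t = 38 + 8 i$ ($t = -6 + \left(44 - - 8 \sqrt{-1}\right) = -6 + \left(44 - - 8 i\right) = -6 + \left(44 + 8 i\right) = 38 + 8 i \approx 38.0 + 8.0 i$)
$\left(21666 + t\right) + 13833 = \left(21666 + \left(38 + 8 i\right)\right) + 13833 = \left(21704 + 8 i\right) + 13833 = 35537 + 8 i$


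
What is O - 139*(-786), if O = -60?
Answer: 109194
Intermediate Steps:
O - 139*(-786) = -60 - 139*(-786) = -60 + 109254 = 109194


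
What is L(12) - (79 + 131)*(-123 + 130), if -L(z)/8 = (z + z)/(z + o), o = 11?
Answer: -34002/23 ≈ -1478.3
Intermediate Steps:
L(z) = -16*z/(11 + z) (L(z) = -8*(z + z)/(z + 11) = -8*2*z/(11 + z) = -16*z/(11 + z))
L(12) - (79 + 131)*(-123 + 130) = -16*12/(11 + 12) - (79 + 131)*(-123 + 130) = -16*12/23 - 210*7 = -16*12*1/23 - 1*1470 = -192/23 - 1470 = -34002/23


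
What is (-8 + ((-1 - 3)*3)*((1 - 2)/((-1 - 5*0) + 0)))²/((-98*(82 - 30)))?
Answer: -50/637 ≈ -0.078493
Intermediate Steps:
(-8 + ((-1 - 3)*3)*((1 - 2)/((-1 - 5*0) + 0)))²/((-98*(82 - 30))) = (-8 + (-4*3)*(-1/((-1 + 0) + 0)))²/((-98*52)) = (-8 - (-12)/(-1 + 0))²/(-5096) = (-8 - (-12)/(-1))²*(-1/5096) = (-8 - (-12)*(-1))²*(-1/5096) = (-8 - 12*1)²*(-1/5096) = (-8 - 12)²*(-1/5096) = (-20)²*(-1/5096) = 400*(-1/5096) = -50/637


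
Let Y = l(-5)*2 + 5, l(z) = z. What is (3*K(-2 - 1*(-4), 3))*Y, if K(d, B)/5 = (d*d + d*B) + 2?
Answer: -900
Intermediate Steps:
K(d, B) = 10 + 5*d**2 + 5*B*d (K(d, B) = 5*((d*d + d*B) + 2) = 5*((d**2 + B*d) + 2) = 5*(2 + d**2 + B*d) = 10 + 5*d**2 + 5*B*d)
Y = -5 (Y = -5*2 + 5 = -10 + 5 = -5)
(3*K(-2 - 1*(-4), 3))*Y = (3*(10 + 5*(-2 - 1*(-4))**2 + 5*3*(-2 - 1*(-4))))*(-5) = (3*(10 + 5*(-2 + 4)**2 + 5*3*(-2 + 4)))*(-5) = (3*(10 + 5*2**2 + 5*3*2))*(-5) = (3*(10 + 5*4 + 30))*(-5) = (3*(10 + 20 + 30))*(-5) = (3*60)*(-5) = 180*(-5) = -900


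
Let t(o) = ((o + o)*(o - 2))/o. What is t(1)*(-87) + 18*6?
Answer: 282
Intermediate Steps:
t(o) = -4 + 2*o (t(o) = ((2*o)*(-2 + o))/o = (2*o*(-2 + o))/o = -4 + 2*o)
t(1)*(-87) + 18*6 = (-4 + 2*1)*(-87) + 18*6 = (-4 + 2)*(-87) + 108 = -2*(-87) + 108 = 174 + 108 = 282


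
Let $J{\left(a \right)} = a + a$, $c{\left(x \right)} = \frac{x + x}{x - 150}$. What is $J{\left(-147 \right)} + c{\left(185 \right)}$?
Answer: $- \frac{1984}{7} \approx -283.43$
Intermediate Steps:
$c{\left(x \right)} = \frac{2 x}{-150 + x}$
$J{\left(a \right)} = 2 a$
$J{\left(-147 \right)} + c{\left(185 \right)} = 2 \left(-147\right) + 2 \cdot 185 \frac{1}{-150 + 185} = -294 + 2 \cdot 185 \cdot \frac{1}{35} = -294 + \frac{74}{7} = - \frac{1984}{7}$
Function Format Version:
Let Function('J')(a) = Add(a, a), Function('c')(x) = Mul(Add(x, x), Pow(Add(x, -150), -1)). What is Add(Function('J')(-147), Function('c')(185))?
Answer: Rational(-1984, 7) ≈ -283.43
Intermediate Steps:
Function('c')(x) = Mul(2, x, Pow(Add(-150, x), -1)) (Function('c')(x) = Mul(Mul(2, x), Pow(Add(-150, x), -1)) = Mul(2, x, Pow(Add(-150, x), -1)))
Function('J')(a) = Mul(2, a)
Add(Function('J')(-147), Function('c')(185)) = Add(Mul(2, -147), Mul(2, 185, Pow(Add(-150, 185), -1))) = Add(-294, Mul(2, 185, Pow(35, -1))) = Add(-294, Mul(2, 185, Rational(1, 35))) = Add(-294, Rational(74, 7)) = Rational(-1984, 7)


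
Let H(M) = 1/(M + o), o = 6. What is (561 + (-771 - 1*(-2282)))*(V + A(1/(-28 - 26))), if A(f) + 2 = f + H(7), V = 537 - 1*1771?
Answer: -898865716/351 ≈ -2.5609e+6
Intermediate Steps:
H(M) = 1/(6 + M) (H(M) = 1/(M + 6) = 1/(6 + M))
V = -1234 (V = 537 - 1771 = -1234)
A(f) = -25/13 + f (A(f) = -2 + (f + 1/(6 + 7)) = -2 + (f + 1/13) = -2 + (1/13 + f) = -25/13 + f)
(561 + (-771 - 1*(-2282)))*(V + A(1/(-28 - 26))) = (561 + (-771 - 1*(-2282)))*(-1234 + (-25/13 + 1/(-28 - 26))) = (561 + (-771 + 2282))*(-1234 + (-25/13 + 1/(-54))) = (561 + 1511)*(-1234 + (-25/13 - 1/54)) = 2072*(-1234 - 1363/702) = 2072*(-867631/702) = -898865716/351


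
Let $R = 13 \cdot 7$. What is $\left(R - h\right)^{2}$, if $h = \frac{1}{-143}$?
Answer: $\frac{169364196}{20449} \approx 8282.3$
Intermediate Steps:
$R = 91$
$h = - \frac{1}{143} \approx -0.006993$
$\left(R - h\right)^{2} = \left(91 - - \frac{1}{143}\right)^{2} = \left(91 + \frac{1}{143}\right)^{2} = \left(\frac{13014}{143}\right)^{2} = \frac{169364196}{20449}$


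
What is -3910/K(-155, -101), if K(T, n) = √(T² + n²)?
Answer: -1955*√34226/17113 ≈ -21.135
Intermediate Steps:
-3910/K(-155, -101) = -3910/√((-155)² + (-101)²) = -3910/√(24025 + 10201) = -3910*√34226/34226 = -1955*√34226/17113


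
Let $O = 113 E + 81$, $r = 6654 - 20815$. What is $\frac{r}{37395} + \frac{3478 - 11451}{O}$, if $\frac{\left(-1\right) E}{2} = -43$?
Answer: $- \frac{436913974}{366433605} \approx -1.1923$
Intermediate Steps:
$E = 86$ ($E = \left(-2\right) \left(-43\right) = 86$)
$r = -14161$
$O = 9799$ ($O = 113 \cdot 86 + 81 = 9718 + 81 = 9799$)
$\frac{r}{37395} + \frac{3478 - 11451}{O} = - \frac{14161}{37395} + \frac{3478 - 11451}{9799} = \left(-14161\right) \frac{1}{37395} + \left(3478 - 11451\right) \frac{1}{9799} = - \frac{14161}{37395} - \frac{7973}{9799} = - \frac{436913974}{366433605}$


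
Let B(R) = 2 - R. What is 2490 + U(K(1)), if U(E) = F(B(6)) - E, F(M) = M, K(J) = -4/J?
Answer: 2490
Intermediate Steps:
U(E) = -4 - E (U(E) = (2 - 1*6) - E = (2 - 6) - E = -4 - E)
2490 + U(K(1)) = 2490 + (-4 - (-4)/1) = 2490 + (-4 - (-4)) = 2490 + (-4 - 1*(-4)) = 2490 + (-4 + 4) = 2490 + 0 = 2490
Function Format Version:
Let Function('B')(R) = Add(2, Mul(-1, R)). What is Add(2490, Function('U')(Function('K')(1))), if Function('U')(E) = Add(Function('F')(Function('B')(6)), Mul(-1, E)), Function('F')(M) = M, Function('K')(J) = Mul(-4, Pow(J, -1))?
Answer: 2490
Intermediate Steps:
Function('U')(E) = Add(-4, Mul(-1, E)) (Function('U')(E) = Add(Add(2, Mul(-1, 6)), Mul(-1, E)) = Add(Add(2, -6), Mul(-1, E)) = Add(-4, Mul(-1, E)))
Add(2490, Function('U')(Function('K')(1))) = Add(2490, Add(-4, Mul(-1, Mul(-4, Pow(1, -1))))) = Add(2490, Add(-4, Mul(-1, Mul(-4, 1)))) = Add(2490, Add(-4, Mul(-1, -4))) = Add(2490, Add(-4, 4)) = Add(2490, 0) = 2490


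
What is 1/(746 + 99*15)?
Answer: 1/2231 ≈ 0.00044823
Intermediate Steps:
1/(746 + 99*15) = 1/(746 + 1485) = 1/2231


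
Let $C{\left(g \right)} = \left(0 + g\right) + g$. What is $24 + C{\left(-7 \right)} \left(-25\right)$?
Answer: $374$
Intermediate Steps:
$C{\left(g \right)} = 2 g$ ($C{\left(g \right)} = g + g = 2 g$)
$24 + C{\left(-7 \right)} \left(-25\right) = 24 + 2 \left(-7\right) \left(-25\right) = 24 - -350 = 24 + 350 = 374$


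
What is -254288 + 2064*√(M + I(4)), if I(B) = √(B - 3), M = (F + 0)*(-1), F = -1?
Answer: -254288 + 2064*√2 ≈ -2.5137e+5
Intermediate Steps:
M = 1 (M = (-1 + 0)*(-1) = -1*(-1) = 1)
I(B) = √(-3 + B)
-254288 + 2064*√(M + I(4)) = -254288 + 2064*√(1 + √(-3 + 4)) = -254288 + 2064*√(1 + √1) = -254288 + 2064*√(1 + 1) = -254288 + 2064*√2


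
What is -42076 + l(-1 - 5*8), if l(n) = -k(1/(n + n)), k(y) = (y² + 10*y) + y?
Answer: -282918123/6724 ≈ -42076.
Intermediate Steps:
k(y) = y² + 11*y
l(n) = -(11 + 1/(2*n))/(2*n) (l(n) = -(11 + 1/(n + n))/(n + n) = -(11 + 1/(2*n))/(2*n))
-42076 + l(-1 - 5*8) = -42076 + (-1 - 22*(-1 - 5*8))/(4*(-1 - 5*8)²) = -42076 + (-1 - 22*(-1 - 40))/(4*(-1 - 40)²) = -42076 + (¼)*(-1 - 22*(-41))/(-41)² = -42076 + (¼)*(1/1681)*(-1 + 902) = -42076 + (¼)*(1/1681)*901 = -42076 + 901/6724 = -282918123/6724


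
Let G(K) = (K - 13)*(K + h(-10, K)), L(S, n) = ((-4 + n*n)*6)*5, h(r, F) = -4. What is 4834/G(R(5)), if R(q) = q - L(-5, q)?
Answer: 2417/200651 ≈ 0.012046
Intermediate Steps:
L(S, n) = -120 + 30*n² (L(S, n) = ((-4 + n²)*6)*5 = (-24 + 6*n²)*5 = -120 + 30*n²)
R(q) = 120 + q - 30*q² (R(q) = q - (-120 + 30*q²) = q + (120 - 30*q²) = 120 + q - 30*q²)
G(K) = (-13 + K)*(-4 + K) (G(K) = (K - 13)*(K - 4) = (-13 + K)*(-4 + K))
4834/G(R(5)) = 4834/(52 + (120 + 5 - 30*5²)² - 17*(120 + 5 - 30*5²)) = 4834/(52 + (120 + 5 - 30*25)² - 17*(120 + 5 - 30*25)) = 4834/(52 + (120 + 5 - 750)² - 17*(120 + 5 - 750)) = 4834/(52 + (-625)² - 17*(-625)) = 4834/(52 + 390625 + 10625) = 4834/401302 = 4834*(1/401302) = 2417/200651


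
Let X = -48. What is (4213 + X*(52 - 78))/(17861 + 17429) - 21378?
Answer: -754424159/35290 ≈ -21378.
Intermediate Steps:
(4213 + X*(52 - 78))/(17861 + 17429) - 21378 = (4213 - 48*(52 - 78))/(17861 + 17429) - 21378 = (4213 - 48*(-26))/35290 - 21378 = (4213 + 1248)*(1/35290) - 21378 = 5461*(1/35290) - 21378 = 5461/35290 - 21378 = -754424159/35290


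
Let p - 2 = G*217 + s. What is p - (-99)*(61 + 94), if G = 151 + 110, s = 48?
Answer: 72032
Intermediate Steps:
G = 261
p = 56687 (p = 2 + (261*217 + 48) = 2 + (56637 + 48) = 2 + 56685 = 56687)
p - (-99)*(61 + 94) = 56687 - (-99)*(61 + 94) = 56687 - (-99)*155 = 56687 - 1*(-15345) = 56687 + 15345 = 72032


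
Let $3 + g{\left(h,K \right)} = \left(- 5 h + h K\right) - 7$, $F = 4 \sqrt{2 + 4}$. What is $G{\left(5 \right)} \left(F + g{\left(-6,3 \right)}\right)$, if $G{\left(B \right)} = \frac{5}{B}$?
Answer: $2 + 4 \sqrt{6} \approx 11.798$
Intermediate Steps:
$F = 4 \sqrt{6} \approx 9.798$
$g{\left(h,K \right)} = -10 - 5 h + K h$ ($g{\left(h,K \right)} = -3 - \left(7 + 5 h - h K\right) = -3 - \left(7 + 5 h - K h\right) = -10 - 5 h + K h$)
$G{\left(5 \right)} \left(F + g{\left(-6,3 \right)}\right) = \frac{5}{5} \left(4 \sqrt{6} - -2\right) = 5 \cdot \frac{1}{5} \left(4 \sqrt{6} - -2\right) = 1 \left(4 \sqrt{6} + 2\right) = 1 \left(2 + 4 \sqrt{6}\right) = 2 + 4 \sqrt{6}$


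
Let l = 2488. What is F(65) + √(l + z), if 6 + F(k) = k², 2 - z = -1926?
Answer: 4219 + 8*√69 ≈ 4285.5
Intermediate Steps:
z = 1928 (z = 2 - 1*(-1926) = 2 + 1926 = 1928)
F(k) = -6 + k²
F(65) + √(l + z) = (-6 + 65²) + √(2488 + 1928) = (-6 + 4225) + √4416 = 4219 + 8*√69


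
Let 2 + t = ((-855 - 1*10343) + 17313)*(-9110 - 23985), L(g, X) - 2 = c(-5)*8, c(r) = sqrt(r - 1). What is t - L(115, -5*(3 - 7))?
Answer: -202375929 - 8*I*sqrt(6) ≈ -2.0238e+8 - 19.596*I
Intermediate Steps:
c(r) = sqrt(-1 + r)
L(g, X) = 2 + 8*I*sqrt(6) (L(g, X) = 2 + sqrt(-1 - 5)*8 = 2 + sqrt(-6)*8 = 2 + (I*sqrt(6))*8 = 2 + 8*I*sqrt(6))
t = -202375927 (t = -2 + ((-855 - 1*10343) + 17313)*(-9110 - 23985) = -2 + ((-855 - 10343) + 17313)*(-33095) = -2 + (-11198 + 17313)*(-33095) = -2 + 6115*(-33095) = -2 - 202375925 = -202375927)
t - L(115, -5*(3 - 7)) = -202375927 - (2 + 8*I*sqrt(6)) = -202375927 + (-2 - 8*I*sqrt(6)) = -202375929 - 8*I*sqrt(6)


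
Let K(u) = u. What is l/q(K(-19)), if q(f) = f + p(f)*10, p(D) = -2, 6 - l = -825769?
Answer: -825775/39 ≈ -21174.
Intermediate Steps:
l = 825775 (l = 6 - 1*(-825769) = 6 + 825769 = 825775)
q(f) = -20 + f (q(f) = f - 2*10 = f - 20 = -20 + f)
l/q(K(-19)) = 825775/(-20 - 19) = 825775/(-39) = 825775*(-1/39) = -825775/39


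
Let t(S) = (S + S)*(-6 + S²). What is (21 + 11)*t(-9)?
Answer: -43200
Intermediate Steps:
t(S) = 2*S*(-6 + S²) (t(S) = (2*S)*(-6 + S²) = 2*S*(-6 + S²))
(21 + 11)*t(-9) = (21 + 11)*(2*(-9)*(-6 + (-9)²)) = 32*(2*(-9)*(-6 + 81)) = 32*(2*(-9)*75) = 32*(-1350) = -43200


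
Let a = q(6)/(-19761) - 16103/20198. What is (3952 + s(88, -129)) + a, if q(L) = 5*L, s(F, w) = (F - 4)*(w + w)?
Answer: -2357649957161/133044226 ≈ -17721.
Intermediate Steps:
s(F, w) = 2*w*(-4 + F) (s(F, w) = (-4 + F)*(2*w) = 2*w*(-4 + F))
a = -106272441/133044226 (a = (5*6)/(-19761) - 16103/20198 = 30*(-1/19761) - 16103*1/20198 = -10/6587 - 16103/20198 = -106272441/133044226 ≈ -0.79878)
(3952 + s(88, -129)) + a = (3952 + 2*(-129)*(-4 + 88)) - 106272441/133044226 = (3952 + 2*(-129)*84) - 106272441/133044226 = (3952 - 21672) - 106272441/133044226 = -17720 - 106272441/133044226 = -2357649957161/133044226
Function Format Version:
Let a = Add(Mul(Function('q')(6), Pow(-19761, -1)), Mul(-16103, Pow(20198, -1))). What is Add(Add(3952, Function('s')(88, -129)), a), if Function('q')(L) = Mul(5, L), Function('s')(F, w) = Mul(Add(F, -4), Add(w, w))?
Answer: Rational(-2357649957161, 133044226) ≈ -17721.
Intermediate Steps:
Function('s')(F, w) = Mul(2, w, Add(-4, F)) (Function('s')(F, w) = Mul(Add(-4, F), Mul(2, w)) = Mul(2, w, Add(-4, F)))
a = Rational(-106272441, 133044226) (a = Add(Mul(Mul(5, 6), Pow(-19761, -1)), Mul(-16103, Pow(20198, -1))) = Add(Mul(30, Rational(-1, 19761)), Mul(-16103, Rational(1, 20198))) = Add(Rational(-10, 6587), Rational(-16103, 20198)) = Rational(-106272441, 133044226) ≈ -0.79878)
Add(Add(3952, Function('s')(88, -129)), a) = Add(Add(3952, Mul(2, -129, Add(-4, 88))), Rational(-106272441, 133044226)) = Add(Add(3952, Mul(2, -129, 84)), Rational(-106272441, 133044226)) = Add(Add(3952, -21672), Rational(-106272441, 133044226)) = Add(-17720, Rational(-106272441, 133044226)) = Rational(-2357649957161, 133044226)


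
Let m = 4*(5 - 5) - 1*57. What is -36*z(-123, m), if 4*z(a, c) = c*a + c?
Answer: -62586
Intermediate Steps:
m = -57 (m = 4*0 - 57 = 0 - 57 = -57)
z(a, c) = c/4 + a*c/4 (z(a, c) = (c*a + c)/4 = (a*c + c)/4 = (c + a*c)/4 = c/4 + a*c/4)
-36*z(-123, m) = -9*(-57)*(1 - 123) = -9*(-57)*(-122) = -36*3477/2 = -62586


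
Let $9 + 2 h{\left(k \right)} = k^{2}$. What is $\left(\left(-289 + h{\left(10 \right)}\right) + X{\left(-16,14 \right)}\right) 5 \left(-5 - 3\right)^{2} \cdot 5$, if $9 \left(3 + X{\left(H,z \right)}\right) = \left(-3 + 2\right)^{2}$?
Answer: $- \frac{3548000}{9} \approx -3.9422 \cdot 10^{5}$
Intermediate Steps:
$h{\left(k \right)} = - \frac{9}{2} + \frac{k^{2}}{2}$
$X{\left(H,z \right)} = - \frac{26}{9}$ ($X{\left(H,z \right)} = -3 + \frac{\left(-3 + 2\right)^{2}}{9} = -3 + \frac{\left(-1\right)^{2}}{9} = -3 + \frac{1}{9} \cdot 1 = -3 + \frac{1}{9} = - \frac{26}{9}$)
$\left(\left(-289 + h{\left(10 \right)}\right) + X{\left(-16,14 \right)}\right) 5 \left(-5 - 3\right)^{2} \cdot 5 = \left(\left(-289 - \left(\frac{9}{2} - \frac{10^{2}}{2}\right)\right) - \frac{26}{9}\right) 5 \left(-5 - 3\right)^{2} \cdot 5 = \left(\left(-289 + \left(- \frac{9}{2} + \frac{1}{2} \cdot 100\right)\right) - \frac{26}{9}\right) 5 \left(-8\right)^{2} \cdot 5 = \left(\left(-289 + \left(- \frac{9}{2} + 50\right)\right) - \frac{26}{9}\right) 5 \cdot 64 \cdot 5 = \left(\left(-289 + \frac{91}{2}\right) - \frac{26}{9}\right) 320 \cdot 5 = \left(- \frac{487}{2} - \frac{26}{9}\right) 1600 = \left(- \frac{4435}{18}\right) 1600 = - \frac{3548000}{9}$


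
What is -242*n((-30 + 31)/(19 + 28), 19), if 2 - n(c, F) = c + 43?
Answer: 466576/47 ≈ 9927.2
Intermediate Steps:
n(c, F) = -41 - c (n(c, F) = 2 - (c + 43) = 2 - (43 + c) = 2 + (-43 - c) = -41 - c)
-242*n((-30 + 31)/(19 + 28), 19) = -242*(-41 - (-30 + 31)/(19 + 28)) = -242*(-41 - 1/47) = -242*(-1928/47) = 466576/47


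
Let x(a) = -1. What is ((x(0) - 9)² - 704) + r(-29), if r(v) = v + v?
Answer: -662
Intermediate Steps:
r(v) = 2*v
((x(0) - 9)² - 704) + r(-29) = ((-1 - 9)² - 704) + 2*(-29) = ((-10)² - 704) - 58 = (100 - 704) - 58 = -604 - 58 = -662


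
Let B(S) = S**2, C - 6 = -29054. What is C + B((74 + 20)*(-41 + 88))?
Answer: 19489676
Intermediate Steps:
C = -29048 (C = 6 - 29054 = -29048)
C + B((74 + 20)*(-41 + 88)) = -29048 + ((74 + 20)*(-41 + 88))**2 = -29048 + (94*47)**2 = -29048 + 4418**2 = -29048 + 19518724 = 19489676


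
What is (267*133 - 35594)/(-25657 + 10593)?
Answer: 83/15064 ≈ 0.0055098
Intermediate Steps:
(267*133 - 35594)/(-25657 + 10593) = (35511 - 35594)/(-15064) = -83*(-1/15064) = 83/15064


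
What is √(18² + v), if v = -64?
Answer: 2*√65 ≈ 16.125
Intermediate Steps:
√(18² + v) = √(18² - 64) = √(324 - 64) = √260 = 2*√65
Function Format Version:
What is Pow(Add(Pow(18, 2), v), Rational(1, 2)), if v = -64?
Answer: Mul(2, Pow(65, Rational(1, 2))) ≈ 16.125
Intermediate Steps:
Pow(Add(Pow(18, 2), v), Rational(1, 2)) = Pow(Add(Pow(18, 2), -64), Rational(1, 2)) = Pow(Add(324, -64), Rational(1, 2)) = Pow(260, Rational(1, 2)) = Mul(2, Pow(65, Rational(1, 2)))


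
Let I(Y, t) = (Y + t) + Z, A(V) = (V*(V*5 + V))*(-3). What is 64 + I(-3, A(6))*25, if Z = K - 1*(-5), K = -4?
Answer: -16186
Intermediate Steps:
Z = 1 (Z = -4 - 1*(-5) = -4 + 5 = 1)
A(V) = -18*V**2 (A(V) = (V*(5*V + V))*(-3) = (V*(6*V))*(-3) = (6*V**2)*(-3) = -18*V**2)
I(Y, t) = 1 + Y + t (I(Y, t) = (Y + t) + 1 = 1 + Y + t)
64 + I(-3, A(6))*25 = 64 + (1 - 3 - 18*6**2)*25 = 64 + (1 - 3 - 18*36)*25 = 64 + (1 - 3 - 648)*25 = 64 - 650*25 = 64 - 16250 = -16186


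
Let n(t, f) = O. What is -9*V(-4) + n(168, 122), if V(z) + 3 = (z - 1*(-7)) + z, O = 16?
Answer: 52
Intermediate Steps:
V(z) = 4 + 2*z (V(z) = -3 + ((z - 1*(-7)) + z) = -3 + ((z + 7) + z) = -3 + ((7 + z) + z) = -3 + (7 + 2*z) = 4 + 2*z)
n(t, f) = 16
-9*V(-4) + n(168, 122) = -9*(4 + 2*(-4)) + 16 = -9*(4 - 8) + 16 = -9*(-4) + 16 = 36 + 16 = 52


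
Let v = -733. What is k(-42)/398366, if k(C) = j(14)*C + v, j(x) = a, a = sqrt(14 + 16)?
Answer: -733/398366 - 21*sqrt(30)/199183 ≈ -0.0024175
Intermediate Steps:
a = sqrt(30) ≈ 5.4772
j(x) = sqrt(30)
k(C) = -733 + C*sqrt(30) (k(C) = sqrt(30)*C - 733 = C*sqrt(30) - 733 = -733 + C*sqrt(30))
k(-42)/398366 = (-733 - 42*sqrt(30))/398366 = (-733 - 42*sqrt(30))*(1/398366) = -733/398366 - 21*sqrt(30)/199183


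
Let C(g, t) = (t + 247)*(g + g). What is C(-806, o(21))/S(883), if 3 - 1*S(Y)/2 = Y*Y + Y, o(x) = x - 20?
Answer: 199888/780569 ≈ 0.25608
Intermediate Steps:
o(x) = -20 + x
C(g, t) = 2*g*(247 + t) (C(g, t) = (247 + t)*(2*g) = 2*g*(247 + t))
S(Y) = 6 - 2*Y - 2*Y² (S(Y) = 6 - 2*(Y*Y + Y) = 6 - 2*(Y² + Y) = 6 - 2*(Y + Y²) = 6 + (-2*Y - 2*Y²) = 6 - 2*Y - 2*Y²)
C(-806, o(21))/S(883) = (2*(-806)*(247 + (-20 + 21)))/(6 - 2*883 - 2*883²) = (2*(-806)*(247 + 1))/(6 - 1766 - 2*779689) = (2*(-806)*248)/(6 - 1766 - 1559378) = -399776/(-1561138) = -399776*(-1/1561138) = 199888/780569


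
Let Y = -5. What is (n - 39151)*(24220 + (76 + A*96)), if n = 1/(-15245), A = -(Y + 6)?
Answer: -2888787860640/3049 ≈ -9.4745e+8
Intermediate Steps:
A = -1 (A = -(-5 + 6) = -1*1 = -1)
n = -1/15245 ≈ -6.5595e-5
(n - 39151)*(24220 + (76 + A*96)) = (-1/15245 - 39151)*(24220 + (76 - 1*96)) = -596856996*(24220 + (76 - 96))/15245 = -596856996*(24220 - 20)/15245 = -596856996/15245*24200 = -2888787860640/3049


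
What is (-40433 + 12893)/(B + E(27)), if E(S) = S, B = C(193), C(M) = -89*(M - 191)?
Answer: 27540/151 ≈ 182.38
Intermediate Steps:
C(M) = 16999 - 89*M (C(M) = -89*(-191 + M) = 16999 - 89*M)
B = -178 (B = 16999 - 89*193 = 16999 - 17177 = -178)
(-40433 + 12893)/(B + E(27)) = (-40433 + 12893)/(-178 + 27) = -27540/(-151) = -27540*(-1/151) = 27540/151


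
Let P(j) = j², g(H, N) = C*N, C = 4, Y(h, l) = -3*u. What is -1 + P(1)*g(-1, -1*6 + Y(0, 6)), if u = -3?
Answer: 11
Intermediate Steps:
Y(h, l) = 9 (Y(h, l) = -3*(-3) = 9)
g(H, N) = 4*N
-1 + P(1)*g(-1, -1*6 + Y(0, 6)) = -1 + 1²*(4*(-1*6 + 9)) = -1 + 1*(4*(-6 + 9)) = -1 + 1*(4*3) = -1 + 1*12 = -1 + 12 = 11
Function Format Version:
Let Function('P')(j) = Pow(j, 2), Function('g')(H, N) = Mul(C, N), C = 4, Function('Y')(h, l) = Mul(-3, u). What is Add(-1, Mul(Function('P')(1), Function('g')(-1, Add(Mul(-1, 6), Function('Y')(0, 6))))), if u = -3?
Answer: 11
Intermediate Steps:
Function('Y')(h, l) = 9 (Function('Y')(h, l) = Mul(-3, -3) = 9)
Function('g')(H, N) = Mul(4, N)
Add(-1, Mul(Function('P')(1), Function('g')(-1, Add(Mul(-1, 6), Function('Y')(0, 6))))) = Add(-1, Mul(Pow(1, 2), Mul(4, Add(Mul(-1, 6), 9)))) = Add(-1, Mul(1, Mul(4, Add(-6, 9)))) = Add(-1, Mul(1, Mul(4, 3))) = Add(-1, Mul(1, 12)) = Add(-1, 12) = 11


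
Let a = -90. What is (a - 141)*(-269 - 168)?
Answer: 100947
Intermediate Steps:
(a - 141)*(-269 - 168) = (-90 - 141)*(-269 - 168) = -231*(-437) = 100947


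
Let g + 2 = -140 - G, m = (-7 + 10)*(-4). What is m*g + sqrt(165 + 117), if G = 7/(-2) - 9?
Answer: 1554 + sqrt(282) ≈ 1570.8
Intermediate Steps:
G = -25/2 (G = 7*(-1/2) - 9 = -7/2 - 9 = -25/2 ≈ -12.500)
m = -12 (m = 3*(-4) = -12)
g = -259/2 (g = -2 + (-140 - 1*(-25/2)) = -2 + (-140 + 25/2) = -2 - 255/2 = -259/2 ≈ -129.50)
m*g + sqrt(165 + 117) = -12*(-259/2) + sqrt(165 + 117) = 1554 + sqrt(282)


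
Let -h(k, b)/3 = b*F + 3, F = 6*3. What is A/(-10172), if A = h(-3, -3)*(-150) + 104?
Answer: 11423/5086 ≈ 2.2460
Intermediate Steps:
F = 18
h(k, b) = -9 - 54*b (h(k, b) = -3*(b*18 + 3) = -3*(18*b + 3) = -3*(3 + 18*b) = -9 - 54*b)
A = -22846 (A = (-9 - 54*(-3))*(-150) + 104 = (-9 + 162)*(-150) + 104 = 153*(-150) + 104 = -22950 + 104 = -22846)
A/(-10172) = -22846/(-10172) = -22846*(-1/10172) = 11423/5086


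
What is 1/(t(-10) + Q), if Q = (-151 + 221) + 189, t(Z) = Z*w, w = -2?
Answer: 1/279 ≈ 0.0035842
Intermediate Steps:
t(Z) = -2*Z (t(Z) = Z*(-2) = -2*Z)
Q = 259 (Q = 70 + 189 = 259)
1/(t(-10) + Q) = 1/(-2*(-10) + 259) = 1/(20 + 259) = 1/279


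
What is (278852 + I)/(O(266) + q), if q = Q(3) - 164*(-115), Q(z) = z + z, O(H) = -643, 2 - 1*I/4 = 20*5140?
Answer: -132340/18223 ≈ -7.2623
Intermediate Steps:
I = -411192 (I = 8 - 80*5140 = 8 - 4*102800 = 8 - 411200 = -411192)
Q(z) = 2*z
q = 18866 (q = 2*3 - 164*(-115) = 6 + 18860 = 18866)
(278852 + I)/(O(266) + q) = (278852 - 411192)/(-643 + 18866) = -132340/18223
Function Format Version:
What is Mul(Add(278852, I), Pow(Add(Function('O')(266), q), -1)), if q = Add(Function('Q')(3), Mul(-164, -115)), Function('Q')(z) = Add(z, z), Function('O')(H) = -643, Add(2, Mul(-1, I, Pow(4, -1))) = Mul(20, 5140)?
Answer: Rational(-132340, 18223) ≈ -7.2623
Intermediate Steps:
I = -411192 (I = Add(8, Mul(-4, Mul(20, 5140))) = Add(8, Mul(-4, 102800)) = Add(8, -411200) = -411192)
Function('Q')(z) = Mul(2, z)
q = 18866 (q = Add(Mul(2, 3), Mul(-164, -115)) = Add(6, 18860) = 18866)
Mul(Add(278852, I), Pow(Add(Function('O')(266), q), -1)) = Mul(Add(278852, -411192), Pow(Add(-643, 18866), -1)) = Mul(-132340, Pow(18223, -1)) = Mul(-132340, Rational(1, 18223)) = Rational(-132340, 18223)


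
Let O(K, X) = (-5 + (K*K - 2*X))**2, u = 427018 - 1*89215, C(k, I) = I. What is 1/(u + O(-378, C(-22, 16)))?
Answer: 1/20405603212 ≈ 4.9006e-11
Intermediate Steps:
u = 337803 (u = 427018 - 89215 = 337803)
O(K, X) = (-5 + K**2 - 2*X)**2 (O(K, X) = (-5 + (K**2 - 2*X))**2 = (-5 + K**2 - 2*X)**2)
1/(u + O(-378, C(-22, 16))) = 1/(337803 + (5 - 1*(-378)**2 + 2*16)**2) = 1/(337803 + (5 - 1*142884 + 32)**2) = 1/(337803 + (5 - 142884 + 32)**2) = 1/(337803 + (-142847)**2) = 1/(337803 + 20405265409) = 1/20405603212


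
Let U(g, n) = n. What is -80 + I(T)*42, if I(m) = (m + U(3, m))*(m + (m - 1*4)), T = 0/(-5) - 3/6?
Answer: 130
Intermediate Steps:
T = -1/2 (T = 0*(-1/5) - 3*1/6 = 0 - 1/2 = -1/2 ≈ -0.50000)
I(m) = 2*m*(-4 + 2*m) (I(m) = (m + m)*(m + (m - 1*4)) = (2*m)*(m + (m - 4)) = (2*m)*(m + (-4 + m)) = (2*m)*(-4 + 2*m) = 2*m*(-4 + 2*m))
-80 + I(T)*42 = -80 + (4*(-1/2)*(-2 - 1/2))*42 = -80 + (4*(-1/2)*(-5/2))*42 = -80 + 5*42 = -80 + 210 = 130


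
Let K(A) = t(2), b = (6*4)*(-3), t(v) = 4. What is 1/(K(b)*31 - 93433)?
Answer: -1/93309 ≈ -1.0717e-5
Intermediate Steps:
b = -72 (b = 24*(-3) = -72)
K(A) = 4
1/(K(b)*31 - 93433) = 1/(4*31 - 93433) = 1/(124 - 93433) = 1/(-93309) = -1/93309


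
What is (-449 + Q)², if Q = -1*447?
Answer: 802816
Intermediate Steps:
Q = -447
(-449 + Q)² = (-449 - 447)² = (-896)² = 802816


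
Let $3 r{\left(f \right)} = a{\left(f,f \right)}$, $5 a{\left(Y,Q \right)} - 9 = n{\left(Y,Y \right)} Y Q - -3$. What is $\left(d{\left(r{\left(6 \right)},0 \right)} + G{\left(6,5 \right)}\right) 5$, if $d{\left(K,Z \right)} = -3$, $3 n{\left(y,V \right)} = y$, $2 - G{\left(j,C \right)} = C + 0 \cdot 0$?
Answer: $-30$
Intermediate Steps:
$G{\left(j,C \right)} = 2 - C$ ($G{\left(j,C \right)} = 2 - \left(C + 0 \cdot 0\right) = 2 - \left(C + 0\right) = 2 - C$)
$n{\left(y,V \right)} = \frac{y}{3}$
$a{\left(Y,Q \right)} = \frac{12}{5} + \frac{Q Y^{2}}{15}$ ($a{\left(Y,Q \right)} = \frac{9}{5} + \frac{\frac{Y}{3} Y Q - -3}{5} = \frac{9}{5} + \frac{\frac{Y^{2}}{3} Q + 3}{5} = \frac{9}{5} + \frac{\frac{Q Y^{2}}{3} + 3}{5} = \frac{9}{5} + \frac{3 + \frac{Q Y^{2}}{3}}{5} = \frac{9}{5} + \left(\frac{3}{5} + \frac{Q Y^{2}}{15}\right) = \frac{12}{5} + \frac{Q Y^{2}}{15}$)
$r{\left(f \right)} = \frac{4}{5} + \frac{f^{3}}{45}$ ($r{\left(f \right)} = \frac{\frac{12}{5} + \frac{f f^{2}}{15}}{3} = \frac{\frac{12}{5} + \frac{f^{3}}{15}}{3} = \frac{4}{5} + \frac{f^{3}}{45}$)
$\left(d{\left(r{\left(6 \right)},0 \right)} + G{\left(6,5 \right)}\right) 5 = \left(-3 + \left(2 - 5\right)\right) 5 = \left(-3 - 3\right) 5 = \left(-6\right) 5 = -30$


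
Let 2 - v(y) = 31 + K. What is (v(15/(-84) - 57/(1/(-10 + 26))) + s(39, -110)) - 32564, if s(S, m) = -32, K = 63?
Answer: -32688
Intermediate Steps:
v(y) = -92 (v(y) = 2 - (31 + 63) = 2 - 1*94 = 2 - 94 = -92)
(v(15/(-84) - 57/(1/(-10 + 26))) + s(39, -110)) - 32564 = (-92 - 32) - 32564 = -124 - 32564 = -32688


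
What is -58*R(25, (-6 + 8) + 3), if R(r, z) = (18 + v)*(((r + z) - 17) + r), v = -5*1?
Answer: -28652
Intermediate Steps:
v = -5
R(r, z) = -221 + 13*z + 26*r (R(r, z) = (18 - 5)*(((r + z) - 17) + r) = 13*((-17 + r + z) + r) = 13*(-17 + z + 2*r) = -221 + 13*z + 26*r)
-58*R(25, (-6 + 8) + 3) = -58*(-221 + 13*((-6 + 8) + 3) + 26*25) = -58*(-221 + 13*(2 + 3) + 650) = -58*(-221 + 13*5 + 650) = -58*(-221 + 65 + 650) = -58*494 = -28652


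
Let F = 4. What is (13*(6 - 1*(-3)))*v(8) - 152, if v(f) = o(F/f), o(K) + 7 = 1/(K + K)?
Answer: -854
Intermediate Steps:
o(K) = -7 + 1/(2*K) (o(K) = -7 + 1/(K + K) = -7 + 1/(2*K))
v(f) = -7 + f/8 (v(f) = -7 + 1/(2*((4/f))) = -7 + (f/4)/2 = -7 + f/8)
(13*(6 - 1*(-3)))*v(8) - 152 = (13*(6 - 1*(-3)))*(-7 + (1/8)*8) - 152 = (13*(6 + 3))*(-7 + 1) - 152 = (13*9)*(-6) - 152 = 117*(-6) - 152 = -702 - 152 = -854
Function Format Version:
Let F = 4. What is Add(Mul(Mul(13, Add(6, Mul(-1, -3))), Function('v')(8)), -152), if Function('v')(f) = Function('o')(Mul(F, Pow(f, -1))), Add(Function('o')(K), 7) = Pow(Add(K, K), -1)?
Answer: -854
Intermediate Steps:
Function('o')(K) = Add(-7, Mul(Rational(1, 2), Pow(K, -1))) (Function('o')(K) = Add(-7, Pow(Add(K, K), -1)) = Add(-7, Pow(Mul(2, K), -1)) = Add(-7, Mul(Rational(1, 2), Pow(K, -1))))
Function('v')(f) = Add(-7, Mul(Rational(1, 8), f)) (Function('v')(f) = Add(-7, Mul(Rational(1, 2), Pow(Mul(4, Pow(f, -1)), -1))) = Add(-7, Mul(Rational(1, 2), Mul(Rational(1, 4), f))) = Add(-7, Mul(Rational(1, 8), f)))
Add(Mul(Mul(13, Add(6, Mul(-1, -3))), Function('v')(8)), -152) = Add(Mul(Mul(13, Add(6, Mul(-1, -3))), Add(-7, Mul(Rational(1, 8), 8))), -152) = Add(Mul(Mul(13, Add(6, 3)), Add(-7, 1)), -152) = Add(Mul(Mul(13, 9), -6), -152) = Add(Mul(117, -6), -152) = Add(-702, -152) = -854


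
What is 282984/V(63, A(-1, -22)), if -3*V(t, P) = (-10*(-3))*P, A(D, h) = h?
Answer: 70746/55 ≈ 1286.3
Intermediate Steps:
V(t, P) = -10*P (V(t, P) = -(-10*(-3))*P/3 = -10*P)
282984/V(63, A(-1, -22)) = 282984/((-10*(-22))) = 282984/220 = 282984*(1/220) = 70746/55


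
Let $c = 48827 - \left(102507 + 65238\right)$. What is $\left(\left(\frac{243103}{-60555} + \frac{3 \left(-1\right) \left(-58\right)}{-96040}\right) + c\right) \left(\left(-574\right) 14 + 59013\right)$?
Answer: $- \frac{3525645950503831933}{581570220} \approx -6.0623 \cdot 10^{9}$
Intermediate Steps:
$c = -118918$ ($c = 48827 - 167745 = -118918$)
$\left(\left(\frac{243103}{-60555} + \frac{3 \left(-1\right) \left(-58\right)}{-96040}\right) + c\right) \left(\left(-574\right) 14 + 59013\right) = \left(\left(\frac{243103}{-60555} + \frac{3 \left(-1\right) \left(-58\right)}{-96040}\right) - 118918\right) \left(\left(-574\right) 14 + 59013\right) = \left(\left(243103 \left(- \frac{1}{60555}\right) + \left(-3\right) \left(-58\right) \left(- \frac{1}{96040}\right)\right) - 118918\right) \left(-8036 + 59013\right) = \left(\left(- \frac{243103}{60555} + 174 \left(- \frac{1}{96040}\right)\right) - 118918\right) 50977 = \left(\left(- \frac{243103}{60555} - \frac{87}{48020}\right) - 118918\right) 50977 = \left(- \frac{2335814869}{581570220} - 118918\right) 50977 = \left(- \frac{69161503236829}{581570220}\right) 50977 = - \frac{3525645950503831933}{581570220}$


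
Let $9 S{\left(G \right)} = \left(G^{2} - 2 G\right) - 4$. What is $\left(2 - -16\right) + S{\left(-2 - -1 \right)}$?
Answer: $\frac{161}{9} \approx 17.889$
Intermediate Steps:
$S{\left(G \right)} = - \frac{4}{9} - \frac{2 G}{9} + \frac{G^{2}}{9}$ ($S{\left(G \right)} = \frac{\left(G^{2} - 2 G\right) - 4}{9} = \frac{-4 + G^{2} - 2 G}{9} = - \frac{4}{9} - \frac{2 G}{9} + \frac{G^{2}}{9}$)
$\left(2 - -16\right) + S{\left(-2 - -1 \right)} = \left(2 - -16\right) - \left(\frac{4}{9} - \frac{\left(-2 - -1\right)^{2}}{9} + \frac{2 \left(-2 - -1\right)}{9}\right) = \left(2 + 16\right) - \left(\frac{4}{9} - \frac{\left(-2 + 1\right)^{2}}{9} + \frac{2 \left(-2 + 1\right)}{9}\right) = 18 - \left(\frac{2}{9} - \frac{1}{9}\right) = 18 + \left(- \frac{4}{9} + \frac{2}{9} + \frac{1}{9} \cdot 1\right) = 18 + \left(- \frac{4}{9} + \frac{2}{9} + \frac{1}{9}\right) = 18 - \frac{1}{9} = \frac{161}{9}$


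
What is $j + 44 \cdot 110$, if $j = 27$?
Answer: $4867$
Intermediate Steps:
$j + 44 \cdot 110 = 27 + 44 \cdot 110 = 27 + 4840 = 4867$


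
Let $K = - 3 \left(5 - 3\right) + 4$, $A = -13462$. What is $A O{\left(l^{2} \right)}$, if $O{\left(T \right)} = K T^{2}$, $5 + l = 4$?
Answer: $26924$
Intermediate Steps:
$l = -1$ ($l = -5 + 4 = -1$)
$K = -2$ ($K = \left(-3\right) 2 + 4 = -6 + 4 = -2$)
$O{\left(T \right)} = - 2 T^{2}$
$A O{\left(l^{2} \right)} = - 13462 \left(- 2 \left(\left(-1\right)^{2}\right)^{2}\right) = - 13462 \left(- 2 \cdot 1^{2}\right) = - 13462 \left(\left(-2\right) 1\right) = \left(-13462\right) \left(-2\right) = 26924$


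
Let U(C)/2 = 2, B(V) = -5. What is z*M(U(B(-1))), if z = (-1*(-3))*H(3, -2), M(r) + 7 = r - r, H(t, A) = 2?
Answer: -42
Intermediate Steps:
U(C) = 4 (U(C) = 2*2 = 4)
M(r) = -7 (M(r) = -7 + (r - r) = -7 + 0 = -7)
z = 6 (z = -1*(-3)*2 = 3*2 = 6)
z*M(U(B(-1))) = 6*(-7) = -42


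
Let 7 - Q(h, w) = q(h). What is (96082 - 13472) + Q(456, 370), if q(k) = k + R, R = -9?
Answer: 82170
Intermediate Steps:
q(k) = -9 + k (q(k) = k - 9 = -9 + k)
Q(h, w) = 16 - h (Q(h, w) = 7 - (-9 + h) = 7 + (9 - h) = 16 - h)
(96082 - 13472) + Q(456, 370) = (96082 - 13472) + (16 - 1*456) = 82610 + (16 - 456) = 82610 - 440 = 82170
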